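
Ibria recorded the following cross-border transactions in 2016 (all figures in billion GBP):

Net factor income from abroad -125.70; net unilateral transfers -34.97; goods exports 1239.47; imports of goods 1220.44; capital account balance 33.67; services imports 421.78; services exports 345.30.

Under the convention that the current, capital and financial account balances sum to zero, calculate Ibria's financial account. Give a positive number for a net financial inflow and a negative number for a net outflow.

Goods balance = 1239.47 - 1220.44 = 19.03
Services balance = 345.30 - 421.78 = -76.48
Trade balance (goods + services) = 19.03 + (-76.48) = -57.45
Net primary income = -125.70
Net secondary income = -34.97
Current account = -57.45 + (-125.70) + (-34.97) = -218.12
Financial account = -(-218.12 + 33.67) = 184.45

184.45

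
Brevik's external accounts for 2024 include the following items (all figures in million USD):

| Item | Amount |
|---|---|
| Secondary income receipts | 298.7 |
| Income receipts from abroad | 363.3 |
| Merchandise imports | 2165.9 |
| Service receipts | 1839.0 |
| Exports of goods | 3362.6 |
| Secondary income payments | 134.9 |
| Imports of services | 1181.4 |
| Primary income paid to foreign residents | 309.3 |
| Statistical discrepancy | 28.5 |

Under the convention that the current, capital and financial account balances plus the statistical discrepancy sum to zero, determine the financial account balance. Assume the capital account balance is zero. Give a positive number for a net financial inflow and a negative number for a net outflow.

Goods balance = 3362.6 - 2165.9 = 1196.7
Services balance = 1839.0 - 1181.4 = 657.6
Trade balance (goods + services) = 1196.7 + 657.6 = 1854.3
Net primary income = 363.3 - 309.3 = 54.0
Net secondary income = 298.7 - 134.9 = 163.8
Current account = 1854.3 + 54.0 + 163.8 = 2072.1
Financial account = -(2072.1 + 28.5) = -2100.6

-2100.6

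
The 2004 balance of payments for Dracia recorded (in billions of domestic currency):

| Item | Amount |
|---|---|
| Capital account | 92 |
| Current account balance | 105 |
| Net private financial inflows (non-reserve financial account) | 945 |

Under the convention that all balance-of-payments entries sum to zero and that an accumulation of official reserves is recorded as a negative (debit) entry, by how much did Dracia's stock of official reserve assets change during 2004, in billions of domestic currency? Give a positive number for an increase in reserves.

Official reserve transactions balance = -(105 + 92 + 945) = -1142
An accumulation of reserves is recorded as a debit (negative entry), so the change in the stock of reserves is the negative of that balance.
Change in official reserves = -(-1142) = 1142

1142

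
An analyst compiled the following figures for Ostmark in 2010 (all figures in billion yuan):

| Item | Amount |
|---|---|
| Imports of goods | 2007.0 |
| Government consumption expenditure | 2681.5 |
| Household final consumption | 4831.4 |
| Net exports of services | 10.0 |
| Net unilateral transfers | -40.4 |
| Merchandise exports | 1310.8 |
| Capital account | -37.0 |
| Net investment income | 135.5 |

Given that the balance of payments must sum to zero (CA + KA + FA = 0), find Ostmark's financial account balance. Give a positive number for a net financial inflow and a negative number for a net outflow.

Goods balance = 1310.8 - 2007.0 = -696.2
Services balance = 10.0
Trade balance (goods + services) = -696.2 + 10.0 = -686.2
Net primary income = 135.5
Net secondary income = -40.4
Current account = -686.2 + 135.5 + (-40.4) = -591.1
Financial account = -(-591.1 + (-37.0)) = 628.1

628.1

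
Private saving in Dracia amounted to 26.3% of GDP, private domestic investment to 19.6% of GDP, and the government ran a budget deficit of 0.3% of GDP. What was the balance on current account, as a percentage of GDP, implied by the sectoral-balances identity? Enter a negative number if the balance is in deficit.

By the sectoral-balances identity, CA = (S_private - I) + (T - G).
Private balance = 26.3 - 19.6 = 6.7
Government balance (T - G) = -0.3
CA = 6.7 + (-0.3) = 6.4

6.4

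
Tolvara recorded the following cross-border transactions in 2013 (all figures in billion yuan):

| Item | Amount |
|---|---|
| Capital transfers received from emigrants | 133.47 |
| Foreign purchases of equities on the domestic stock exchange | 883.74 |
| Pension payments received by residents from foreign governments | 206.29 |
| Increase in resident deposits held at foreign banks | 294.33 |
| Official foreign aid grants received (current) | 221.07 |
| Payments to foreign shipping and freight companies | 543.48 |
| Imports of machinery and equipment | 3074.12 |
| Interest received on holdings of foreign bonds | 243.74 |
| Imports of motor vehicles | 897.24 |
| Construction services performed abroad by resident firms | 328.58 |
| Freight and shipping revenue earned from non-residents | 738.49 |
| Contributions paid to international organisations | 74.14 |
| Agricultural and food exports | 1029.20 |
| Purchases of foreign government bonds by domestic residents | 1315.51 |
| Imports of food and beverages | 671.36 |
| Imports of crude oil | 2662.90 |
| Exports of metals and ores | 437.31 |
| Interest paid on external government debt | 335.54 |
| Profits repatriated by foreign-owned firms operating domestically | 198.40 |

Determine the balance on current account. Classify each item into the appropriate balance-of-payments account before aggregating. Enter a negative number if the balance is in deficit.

-5252.50

Goods: 1029.20 - 2662.90 - 897.24 - 671.36 + 437.31 - 3074.12 = -5839.11
Services: 738.49 + 328.58 - 543.48 = 523.59
Primary income: 243.74 - 335.54 - 198.40 = -290.20
Secondary income: 206.29 + 221.07 - 74.14 = 353.22
Current account = (-5839.11) + 523.59 + (-290.20) + 353.22 = -5252.50
(Excluded from the current account — capital account: capital transfers received from emigrants 133.47; financial account: foreign purchases of equities on the domestic stock exchange 883.74, increase in resident deposits held at foreign banks 294.33, purchases of foreign government bonds by domestic residents 1315.51.)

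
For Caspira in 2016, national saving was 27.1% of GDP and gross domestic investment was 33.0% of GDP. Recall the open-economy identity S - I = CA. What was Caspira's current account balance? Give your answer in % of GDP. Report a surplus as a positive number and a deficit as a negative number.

CA = S - I = 27.1 - 33.0 = -5.9

-5.9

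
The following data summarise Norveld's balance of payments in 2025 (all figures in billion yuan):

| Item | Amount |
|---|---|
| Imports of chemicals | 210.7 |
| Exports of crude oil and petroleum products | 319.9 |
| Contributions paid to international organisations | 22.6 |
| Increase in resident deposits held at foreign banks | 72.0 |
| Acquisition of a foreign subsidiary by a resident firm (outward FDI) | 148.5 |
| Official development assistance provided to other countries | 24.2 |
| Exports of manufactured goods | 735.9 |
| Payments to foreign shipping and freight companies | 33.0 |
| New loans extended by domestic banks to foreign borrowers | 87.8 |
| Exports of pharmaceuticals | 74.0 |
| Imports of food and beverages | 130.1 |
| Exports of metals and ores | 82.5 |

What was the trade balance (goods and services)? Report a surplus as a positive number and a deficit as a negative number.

838.5

Goods: -210.7 - 130.1 + 82.5 + 74.0 + 319.9 + 735.9 = 871.5
Services: -33.0
Trade balance = 871.5 + (-33.0) = 838.5
(Excluded from the trade balance — secondary income: contributions paid to international organisations 22.6, official development assistance provided to other countries 24.2; financial account: increase in resident deposits held at foreign banks 72.0, acquisition of a foreign subsidiary by a resident firm (outward FDI) 148.5, new loans extended by domestic banks to foreign borrowers 87.8.)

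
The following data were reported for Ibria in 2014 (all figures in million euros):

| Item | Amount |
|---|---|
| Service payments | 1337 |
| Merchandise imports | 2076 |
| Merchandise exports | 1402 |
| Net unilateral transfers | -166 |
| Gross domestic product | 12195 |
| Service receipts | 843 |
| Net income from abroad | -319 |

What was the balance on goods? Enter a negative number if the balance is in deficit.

Goods balance = 1402 - 2076 = -674

-674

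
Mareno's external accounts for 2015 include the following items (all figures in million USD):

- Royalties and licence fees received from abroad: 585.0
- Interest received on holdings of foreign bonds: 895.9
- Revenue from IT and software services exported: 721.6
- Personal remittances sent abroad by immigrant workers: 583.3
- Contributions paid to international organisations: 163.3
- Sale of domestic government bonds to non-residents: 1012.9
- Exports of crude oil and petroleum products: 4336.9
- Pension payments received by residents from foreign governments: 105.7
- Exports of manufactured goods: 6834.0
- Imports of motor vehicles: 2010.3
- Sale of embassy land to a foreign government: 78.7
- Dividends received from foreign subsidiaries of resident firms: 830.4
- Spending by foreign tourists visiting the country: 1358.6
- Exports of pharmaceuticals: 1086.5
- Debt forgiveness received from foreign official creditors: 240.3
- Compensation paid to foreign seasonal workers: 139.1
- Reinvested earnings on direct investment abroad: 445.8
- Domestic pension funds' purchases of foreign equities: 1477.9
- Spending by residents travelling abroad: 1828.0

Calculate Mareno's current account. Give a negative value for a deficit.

12476.4

Goods: 4336.9 + 6834.0 + 1086.5 - 2010.3 = 10247.1
Services: 585.0 + 1358.6 - 1828.0 + 721.6 = 837.2
Primary income: 830.4 + 445.8 + 895.9 - 139.1 = 2033.0
Secondary income: 105.7 - 163.3 - 583.3 = -640.9
Current account = 10247.1 + 837.2 + 2033.0 + (-640.9) = 12476.4
(Excluded from the current account — financial account: sale of domestic government bonds to non-residents 1012.9, domestic pension funds' purchases of foreign equities 1477.9; capital account: sale of embassy land to a foreign government 78.7, debt forgiveness received from foreign official creditors 240.3.)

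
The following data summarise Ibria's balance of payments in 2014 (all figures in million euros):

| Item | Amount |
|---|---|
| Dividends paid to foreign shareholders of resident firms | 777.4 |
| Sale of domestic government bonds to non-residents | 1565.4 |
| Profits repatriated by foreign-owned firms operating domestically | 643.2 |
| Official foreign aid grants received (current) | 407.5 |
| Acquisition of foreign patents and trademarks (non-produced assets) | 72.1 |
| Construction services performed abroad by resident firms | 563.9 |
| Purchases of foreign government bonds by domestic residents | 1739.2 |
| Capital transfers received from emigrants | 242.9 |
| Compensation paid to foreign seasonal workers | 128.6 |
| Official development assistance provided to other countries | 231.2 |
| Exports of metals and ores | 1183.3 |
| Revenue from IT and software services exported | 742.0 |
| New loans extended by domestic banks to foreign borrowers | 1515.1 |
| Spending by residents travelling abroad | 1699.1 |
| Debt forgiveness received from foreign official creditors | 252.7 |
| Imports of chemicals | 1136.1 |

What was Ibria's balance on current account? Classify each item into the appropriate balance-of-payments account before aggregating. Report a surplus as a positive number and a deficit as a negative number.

Goods: 1183.3 - 1136.1 = 47.2
Services: 742.0 - 1699.1 + 563.9 = -393.2
Primary income: -128.6 - 777.4 - 643.2 = -1549.2
Secondary income: 407.5 - 231.2 = 176.3
Current account = 47.2 + (-393.2) + (-1549.2) + 176.3 = -1718.9
(Excluded from the current account — financial account: sale of domestic government bonds to non-residents 1565.4, purchases of foreign government bonds by domestic residents 1739.2, new loans extended by domestic banks to foreign borrowers 1515.1; capital account: acquisition of foreign patents and trademarks (non-produced assets) 72.1, capital transfers received from emigrants 242.9, debt forgiveness received from foreign official creditors 252.7.)

-1718.9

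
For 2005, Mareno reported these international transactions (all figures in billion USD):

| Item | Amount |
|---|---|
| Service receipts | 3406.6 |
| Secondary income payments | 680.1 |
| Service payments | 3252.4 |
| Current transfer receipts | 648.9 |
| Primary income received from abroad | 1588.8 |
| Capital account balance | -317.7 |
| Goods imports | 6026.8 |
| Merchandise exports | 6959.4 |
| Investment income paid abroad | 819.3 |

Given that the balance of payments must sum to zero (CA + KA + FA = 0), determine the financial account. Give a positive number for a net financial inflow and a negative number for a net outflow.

Goods balance = 6959.4 - 6026.8 = 932.6
Services balance = 3406.6 - 3252.4 = 154.2
Trade balance (goods + services) = 932.6 + 154.2 = 1086.8
Net primary income = 1588.8 - 819.3 = 769.5
Net secondary income = 648.9 - 680.1 = -31.2
Current account = 1086.8 + 769.5 + (-31.2) = 1825.1
Financial account = -(1825.1 + (-317.7)) = -1507.4

-1507.4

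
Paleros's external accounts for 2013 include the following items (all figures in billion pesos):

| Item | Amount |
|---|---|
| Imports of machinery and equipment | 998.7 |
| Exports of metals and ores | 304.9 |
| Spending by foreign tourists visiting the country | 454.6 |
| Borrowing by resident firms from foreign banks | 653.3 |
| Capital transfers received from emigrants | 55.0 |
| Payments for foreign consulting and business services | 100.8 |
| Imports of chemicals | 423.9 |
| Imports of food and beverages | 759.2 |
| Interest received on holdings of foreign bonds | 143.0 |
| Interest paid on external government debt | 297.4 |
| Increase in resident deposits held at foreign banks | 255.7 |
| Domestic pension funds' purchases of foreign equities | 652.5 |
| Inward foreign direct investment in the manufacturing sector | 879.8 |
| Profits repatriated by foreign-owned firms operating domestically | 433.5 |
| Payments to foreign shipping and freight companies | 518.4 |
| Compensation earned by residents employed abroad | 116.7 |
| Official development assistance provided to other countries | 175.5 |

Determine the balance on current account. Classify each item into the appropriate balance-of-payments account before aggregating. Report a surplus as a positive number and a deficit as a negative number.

-2688.2

Goods: -998.7 - 759.2 + 304.9 - 423.9 = -1876.9
Services: -518.4 + 454.6 - 100.8 = -164.6
Primary income: -433.5 + 116.7 - 297.4 + 143.0 = -471.2
Secondary income: -175.5
Current account = (-1876.9) + (-164.6) + (-471.2) + (-175.5) = -2688.2
(Excluded from the current account — financial account: borrowing by resident firms from foreign banks 653.3, increase in resident deposits held at foreign banks 255.7, domestic pension funds' purchases of foreign equities 652.5, inward foreign direct investment in the manufacturing sector 879.8; capital account: capital transfers received from emigrants 55.0.)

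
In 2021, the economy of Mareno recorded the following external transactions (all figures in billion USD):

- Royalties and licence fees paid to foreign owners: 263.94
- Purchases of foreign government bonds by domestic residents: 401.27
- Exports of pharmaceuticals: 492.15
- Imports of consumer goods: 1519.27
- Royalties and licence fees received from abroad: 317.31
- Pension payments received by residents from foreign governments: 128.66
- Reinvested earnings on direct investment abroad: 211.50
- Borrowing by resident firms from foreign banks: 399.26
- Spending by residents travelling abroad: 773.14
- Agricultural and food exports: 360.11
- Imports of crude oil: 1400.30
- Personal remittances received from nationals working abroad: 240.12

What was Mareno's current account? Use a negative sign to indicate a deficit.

-2206.80

Goods: -1519.27 - 1400.30 + 360.11 + 492.15 = -2067.31
Services: -263.94 + 317.31 - 773.14 = -719.77
Primary income: 211.50
Secondary income: 128.66 + 240.12 = 368.78
Current account = (-2067.31) + (-719.77) + 211.50 + 368.78 = -2206.80
(Excluded from the current account — financial account: purchases of foreign government bonds by domestic residents 401.27, borrowing by resident firms from foreign banks 399.26.)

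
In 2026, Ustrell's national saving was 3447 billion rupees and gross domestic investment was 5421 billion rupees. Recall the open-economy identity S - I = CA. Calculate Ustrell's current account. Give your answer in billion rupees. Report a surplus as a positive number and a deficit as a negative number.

S - I = CA (net lending to the rest of the world).
CA = S - I = 3447 - 5421 = -1974

-1974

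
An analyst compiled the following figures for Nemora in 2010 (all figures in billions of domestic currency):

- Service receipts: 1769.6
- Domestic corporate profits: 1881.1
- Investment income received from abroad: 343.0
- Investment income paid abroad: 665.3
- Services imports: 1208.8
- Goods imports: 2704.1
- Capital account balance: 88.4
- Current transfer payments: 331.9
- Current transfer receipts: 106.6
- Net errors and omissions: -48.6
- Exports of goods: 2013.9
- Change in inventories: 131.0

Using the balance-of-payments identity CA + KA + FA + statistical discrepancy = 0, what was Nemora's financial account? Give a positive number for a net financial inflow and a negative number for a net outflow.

637.2

Goods balance = 2013.9 - 2704.1 = -690.2
Services balance = 1769.6 - 1208.8 = 560.8
Trade balance (goods + services) = -690.2 + 560.8 = -129.4
Net primary income = 343.0 - 665.3 = -322.3
Net secondary income = 106.6 - 331.9 = -225.3
Current account = -129.4 + (-322.3) + (-225.3) = -677.0
Financial account = -(-677.0 + 88.4 + (-48.6)) = 637.2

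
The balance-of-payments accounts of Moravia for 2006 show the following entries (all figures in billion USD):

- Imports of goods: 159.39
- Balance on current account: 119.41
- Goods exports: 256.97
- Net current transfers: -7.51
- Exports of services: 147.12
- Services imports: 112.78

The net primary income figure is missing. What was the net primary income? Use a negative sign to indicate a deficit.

-5.00

Current account = goods balance + services balance + net primary income + net secondary income
Sum of the known components = 124.41
Net primary income = CA - (known components) = 119.41 - 124.41 = -5.00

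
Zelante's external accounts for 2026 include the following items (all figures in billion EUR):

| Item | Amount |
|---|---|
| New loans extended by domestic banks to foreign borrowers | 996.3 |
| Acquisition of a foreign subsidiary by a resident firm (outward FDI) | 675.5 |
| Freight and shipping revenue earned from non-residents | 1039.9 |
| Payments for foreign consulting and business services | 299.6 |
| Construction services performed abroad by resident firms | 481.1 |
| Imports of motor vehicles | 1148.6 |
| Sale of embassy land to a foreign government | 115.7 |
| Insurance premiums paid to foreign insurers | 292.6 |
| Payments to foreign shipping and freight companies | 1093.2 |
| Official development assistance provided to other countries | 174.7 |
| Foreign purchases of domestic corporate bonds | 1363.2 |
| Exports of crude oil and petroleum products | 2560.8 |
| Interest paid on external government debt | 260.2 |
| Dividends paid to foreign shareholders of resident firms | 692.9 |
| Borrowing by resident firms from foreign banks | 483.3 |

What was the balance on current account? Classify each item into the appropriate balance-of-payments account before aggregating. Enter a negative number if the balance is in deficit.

Goods: -1148.6 + 2560.8 = 1412.2
Services: 481.1 - 299.6 - 292.6 + 1039.9 - 1093.2 = -164.4
Primary income: -260.2 - 692.9 = -953.1
Secondary income: -174.7
Current account = 1412.2 + (-164.4) + (-953.1) + (-174.7) = 120.0
(Excluded from the current account — financial account: new loans extended by domestic banks to foreign borrowers 996.3, acquisition of a foreign subsidiary by a resident firm (outward FDI) 675.5, foreign purchases of domestic corporate bonds 1363.2, borrowing by resident firms from foreign banks 483.3; capital account: sale of embassy land to a foreign government 115.7.)

120.0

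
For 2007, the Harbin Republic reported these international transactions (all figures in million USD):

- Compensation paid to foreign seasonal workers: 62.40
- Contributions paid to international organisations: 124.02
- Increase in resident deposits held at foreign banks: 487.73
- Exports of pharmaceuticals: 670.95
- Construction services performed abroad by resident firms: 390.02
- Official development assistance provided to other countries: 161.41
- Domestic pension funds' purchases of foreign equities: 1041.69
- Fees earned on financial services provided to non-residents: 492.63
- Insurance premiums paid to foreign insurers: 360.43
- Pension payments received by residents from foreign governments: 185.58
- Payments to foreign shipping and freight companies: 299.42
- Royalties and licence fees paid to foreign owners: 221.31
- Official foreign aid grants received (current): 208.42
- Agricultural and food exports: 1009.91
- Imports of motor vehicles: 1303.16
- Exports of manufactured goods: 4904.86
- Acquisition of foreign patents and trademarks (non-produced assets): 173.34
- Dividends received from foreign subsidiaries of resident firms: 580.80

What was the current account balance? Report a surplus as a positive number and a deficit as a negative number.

5911.02

Goods: 670.95 + 1009.91 + 4904.86 - 1303.16 = 5282.56
Services: -299.42 - 221.31 + 390.02 + 492.63 - 360.43 = 1.49
Primary income: -62.40 + 580.80 = 518.40
Secondary income: -161.41 - 124.02 + 185.58 + 208.42 = 108.57
Current account = 5282.56 + 1.49 + 518.40 + 108.57 = 5911.02
(Excluded from the current account — financial account: increase in resident deposits held at foreign banks 487.73, domestic pension funds' purchases of foreign equities 1041.69; capital account: acquisition of foreign patents and trademarks (non-produced assets) 173.34.)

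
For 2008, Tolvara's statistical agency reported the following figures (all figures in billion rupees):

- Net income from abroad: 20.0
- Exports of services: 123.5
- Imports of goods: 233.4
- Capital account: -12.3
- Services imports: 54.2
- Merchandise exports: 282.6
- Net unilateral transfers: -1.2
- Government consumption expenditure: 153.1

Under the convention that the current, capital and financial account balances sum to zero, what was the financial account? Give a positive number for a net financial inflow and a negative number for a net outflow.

Goods balance = 282.6 - 233.4 = 49.2
Services balance = 123.5 - 54.2 = 69.3
Trade balance (goods + services) = 49.2 + 69.3 = 118.5
Net primary income = 20.0
Net secondary income = -1.2
Current account = 118.5 + 20.0 + (-1.2) = 137.3
Financial account = -(137.3 + (-12.3)) = -125.0

-125.0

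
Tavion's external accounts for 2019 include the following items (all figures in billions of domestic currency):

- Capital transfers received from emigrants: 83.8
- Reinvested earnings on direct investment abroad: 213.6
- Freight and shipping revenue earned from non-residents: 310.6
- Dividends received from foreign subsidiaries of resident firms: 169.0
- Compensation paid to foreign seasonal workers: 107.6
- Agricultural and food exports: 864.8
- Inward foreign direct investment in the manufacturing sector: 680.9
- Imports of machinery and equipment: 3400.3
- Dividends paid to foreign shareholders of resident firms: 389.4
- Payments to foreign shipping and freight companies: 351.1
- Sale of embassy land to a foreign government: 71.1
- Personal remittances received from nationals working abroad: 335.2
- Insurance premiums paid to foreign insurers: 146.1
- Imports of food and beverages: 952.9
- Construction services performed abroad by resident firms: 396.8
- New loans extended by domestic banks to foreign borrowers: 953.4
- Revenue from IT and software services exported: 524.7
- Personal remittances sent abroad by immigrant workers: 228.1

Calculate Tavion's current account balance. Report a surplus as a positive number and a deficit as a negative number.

Goods: -952.9 - 3400.3 + 864.8 = -3488.4
Services: -146.1 + 310.6 + 524.7 + 396.8 - 351.1 = 734.9
Primary income: 169.0 - 389.4 + 213.6 - 107.6 = -114.4
Secondary income: 335.2 - 228.1 = 107.1
Current account = (-3488.4) + 734.9 + (-114.4) + 107.1 = -2760.8
(Excluded from the current account — capital account: capital transfers received from emigrants 83.8, sale of embassy land to a foreign government 71.1; financial account: inward foreign direct investment in the manufacturing sector 680.9, new loans extended by domestic banks to foreign borrowers 953.4.)

-2760.8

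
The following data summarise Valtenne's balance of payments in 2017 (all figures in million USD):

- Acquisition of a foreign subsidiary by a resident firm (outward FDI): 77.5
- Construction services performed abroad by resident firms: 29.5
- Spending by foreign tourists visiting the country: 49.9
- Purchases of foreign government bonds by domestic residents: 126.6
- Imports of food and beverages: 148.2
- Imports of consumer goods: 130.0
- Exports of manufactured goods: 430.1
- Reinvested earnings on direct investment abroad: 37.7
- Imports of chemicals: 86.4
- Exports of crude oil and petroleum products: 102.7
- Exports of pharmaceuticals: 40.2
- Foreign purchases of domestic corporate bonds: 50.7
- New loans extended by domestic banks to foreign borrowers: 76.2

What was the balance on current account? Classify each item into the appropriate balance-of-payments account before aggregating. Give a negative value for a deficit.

Goods: 430.1 - 130.0 - 86.4 + 102.7 + 40.2 - 148.2 = 208.4
Services: 49.9 + 29.5 = 79.4
Primary income: 37.7
Current account = 208.4 + 79.4 + 37.7 = 325.5
(Excluded from the current account — financial account: acquisition of a foreign subsidiary by a resident firm (outward FDI) 77.5, purchases of foreign government bonds by domestic residents 126.6, foreign purchases of domestic corporate bonds 50.7, new loans extended by domestic banks to foreign borrowers 76.2.)

325.5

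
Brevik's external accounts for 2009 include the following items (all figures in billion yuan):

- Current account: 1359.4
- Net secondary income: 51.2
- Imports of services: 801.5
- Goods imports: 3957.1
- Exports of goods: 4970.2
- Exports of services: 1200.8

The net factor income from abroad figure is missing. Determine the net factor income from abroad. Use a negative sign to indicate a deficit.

Current account = goods balance + services balance + net primary income + net secondary income
Sum of the known components = 1463.6
Net factor income from abroad = CA - (known components) = 1359.4 - 1463.6 = -104.2

-104.2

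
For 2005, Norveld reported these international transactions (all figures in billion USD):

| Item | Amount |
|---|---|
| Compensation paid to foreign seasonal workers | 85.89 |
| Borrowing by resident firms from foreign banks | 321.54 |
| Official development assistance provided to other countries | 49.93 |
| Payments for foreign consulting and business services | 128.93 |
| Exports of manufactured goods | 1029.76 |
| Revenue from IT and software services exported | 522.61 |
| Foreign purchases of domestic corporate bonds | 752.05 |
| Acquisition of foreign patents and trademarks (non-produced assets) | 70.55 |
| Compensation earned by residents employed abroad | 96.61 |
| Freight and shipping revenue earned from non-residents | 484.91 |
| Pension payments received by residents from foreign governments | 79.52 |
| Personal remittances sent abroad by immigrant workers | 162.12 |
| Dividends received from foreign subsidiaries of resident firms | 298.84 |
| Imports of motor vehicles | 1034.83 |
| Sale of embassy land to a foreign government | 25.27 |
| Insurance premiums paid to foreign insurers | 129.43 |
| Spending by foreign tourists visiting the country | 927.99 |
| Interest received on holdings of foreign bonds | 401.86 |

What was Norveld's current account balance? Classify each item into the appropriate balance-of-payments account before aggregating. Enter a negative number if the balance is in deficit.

Goods: 1029.76 - 1034.83 = -5.07
Services: -128.93 + 522.61 + 484.91 + 927.99 - 129.43 = 1677.15
Primary income: 298.84 - 85.89 + 401.86 + 96.61 = 711.42
Secondary income: -49.93 - 162.12 + 79.52 = -132.53
Current account = (-5.07) + 1677.15 + 711.42 + (-132.53) = 2250.97
(Excluded from the current account — financial account: borrowing by resident firms from foreign banks 321.54, foreign purchases of domestic corporate bonds 752.05; capital account: acquisition of foreign patents and trademarks (non-produced assets) 70.55, sale of embassy land to a foreign government 25.27.)

2250.97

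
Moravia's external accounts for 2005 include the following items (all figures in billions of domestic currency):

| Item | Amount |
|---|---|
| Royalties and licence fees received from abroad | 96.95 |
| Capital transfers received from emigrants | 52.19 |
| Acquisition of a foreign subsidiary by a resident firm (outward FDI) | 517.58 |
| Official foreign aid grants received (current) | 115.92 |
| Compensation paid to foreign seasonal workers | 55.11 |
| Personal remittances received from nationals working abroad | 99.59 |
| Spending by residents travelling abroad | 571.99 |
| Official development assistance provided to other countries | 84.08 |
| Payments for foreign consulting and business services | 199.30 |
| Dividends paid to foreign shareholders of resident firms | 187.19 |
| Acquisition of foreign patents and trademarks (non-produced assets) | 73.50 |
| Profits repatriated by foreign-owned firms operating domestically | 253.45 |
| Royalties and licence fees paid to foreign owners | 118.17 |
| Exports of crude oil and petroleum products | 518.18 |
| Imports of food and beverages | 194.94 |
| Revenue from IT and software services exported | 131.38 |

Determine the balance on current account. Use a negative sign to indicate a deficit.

Goods: -194.94 + 518.18 = 323.24
Services: 131.38 - 571.99 + 96.95 - 199.30 - 118.17 = -661.13
Primary income: -187.19 - 253.45 - 55.11 = -495.75
Secondary income: 99.59 + 115.92 - 84.08 = 131.43
Current account = 323.24 + (-661.13) + (-495.75) + 131.43 = -702.21
(Excluded from the current account — capital account: capital transfers received from emigrants 52.19, acquisition of foreign patents and trademarks (non-produced assets) 73.50; financial account: acquisition of a foreign subsidiary by a resident firm (outward FDI) 517.58.)

-702.21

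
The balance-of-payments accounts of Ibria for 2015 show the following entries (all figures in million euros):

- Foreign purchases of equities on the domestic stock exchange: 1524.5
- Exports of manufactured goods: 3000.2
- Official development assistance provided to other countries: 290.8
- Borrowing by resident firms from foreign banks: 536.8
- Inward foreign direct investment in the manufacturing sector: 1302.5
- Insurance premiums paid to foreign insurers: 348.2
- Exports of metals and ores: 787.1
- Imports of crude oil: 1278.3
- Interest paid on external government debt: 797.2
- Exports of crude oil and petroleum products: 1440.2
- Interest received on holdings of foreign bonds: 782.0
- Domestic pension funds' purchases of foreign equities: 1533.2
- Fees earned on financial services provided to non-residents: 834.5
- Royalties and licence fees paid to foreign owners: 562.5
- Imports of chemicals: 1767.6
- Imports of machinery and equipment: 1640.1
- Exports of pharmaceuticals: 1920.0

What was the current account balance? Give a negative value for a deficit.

2079.3

Goods: 787.1 - 1767.6 + 3000.2 - 1640.1 + 1920.0 - 1278.3 + 1440.2 = 2461.5
Services: -562.5 - 348.2 + 834.5 = -76.2
Primary income: -797.2 + 782.0 = -15.2
Secondary income: -290.8
Current account = 2461.5 + (-76.2) + (-15.2) + (-290.8) = 2079.3
(Excluded from the current account — financial account: foreign purchases of equities on the domestic stock exchange 1524.5, borrowing by resident firms from foreign banks 536.8, inward foreign direct investment in the manufacturing sector 1302.5, domestic pension funds' purchases of foreign equities 1533.2.)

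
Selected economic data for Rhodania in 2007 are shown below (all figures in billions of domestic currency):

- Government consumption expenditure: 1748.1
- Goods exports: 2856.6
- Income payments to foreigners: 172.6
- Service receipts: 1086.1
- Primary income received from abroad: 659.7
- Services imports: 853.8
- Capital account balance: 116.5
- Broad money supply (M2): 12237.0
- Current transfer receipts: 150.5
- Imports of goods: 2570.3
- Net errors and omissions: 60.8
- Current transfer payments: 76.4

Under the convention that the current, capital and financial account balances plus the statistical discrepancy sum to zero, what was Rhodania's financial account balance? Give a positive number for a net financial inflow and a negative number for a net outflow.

Goods balance = 2856.6 - 2570.3 = 286.3
Services balance = 1086.1 - 853.8 = 232.3
Trade balance (goods + services) = 286.3 + 232.3 = 518.6
Net primary income = 659.7 - 172.6 = 487.1
Net secondary income = 150.5 - 76.4 = 74.1
Current account = 518.6 + 487.1 + 74.1 = 1079.8
Financial account = -(1079.8 + 116.5 + 60.8) = -1257.1

-1257.1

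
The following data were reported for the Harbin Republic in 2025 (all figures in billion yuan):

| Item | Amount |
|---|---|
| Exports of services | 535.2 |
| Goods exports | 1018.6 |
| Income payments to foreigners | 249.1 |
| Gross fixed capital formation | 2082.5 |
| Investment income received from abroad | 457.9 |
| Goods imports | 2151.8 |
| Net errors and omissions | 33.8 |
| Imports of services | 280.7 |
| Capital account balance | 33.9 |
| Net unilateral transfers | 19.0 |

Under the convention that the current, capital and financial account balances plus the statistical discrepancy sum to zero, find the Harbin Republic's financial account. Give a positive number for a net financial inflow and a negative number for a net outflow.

583.2

Goods balance = 1018.6 - 2151.8 = -1133.2
Services balance = 535.2 - 280.7 = 254.5
Trade balance (goods + services) = -1133.2 + 254.5 = -878.7
Net primary income = 457.9 - 249.1 = 208.8
Net secondary income = 19.0
Current account = -878.7 + 208.8 + 19.0 = -650.9
Financial account = -(-650.9 + 33.9 + 33.8) = 583.2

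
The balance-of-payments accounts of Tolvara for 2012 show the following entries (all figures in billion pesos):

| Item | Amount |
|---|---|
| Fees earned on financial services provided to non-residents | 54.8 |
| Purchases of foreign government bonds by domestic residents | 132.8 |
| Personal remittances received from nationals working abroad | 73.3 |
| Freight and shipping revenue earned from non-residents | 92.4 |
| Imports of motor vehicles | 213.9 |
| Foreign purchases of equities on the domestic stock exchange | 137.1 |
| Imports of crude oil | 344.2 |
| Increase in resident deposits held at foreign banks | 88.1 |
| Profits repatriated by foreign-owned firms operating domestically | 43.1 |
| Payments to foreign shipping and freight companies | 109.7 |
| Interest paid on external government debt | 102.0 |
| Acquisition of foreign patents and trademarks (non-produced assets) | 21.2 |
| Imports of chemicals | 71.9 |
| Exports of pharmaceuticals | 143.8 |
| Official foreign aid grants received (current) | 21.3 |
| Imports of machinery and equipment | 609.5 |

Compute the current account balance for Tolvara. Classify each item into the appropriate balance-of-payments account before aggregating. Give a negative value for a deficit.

Goods: 143.8 - 344.2 - 71.9 - 213.9 - 609.5 = -1095.7
Services: -109.7 + 92.4 + 54.8 = 37.5
Primary income: -102.0 - 43.1 = -145.1
Secondary income: 73.3 + 21.3 = 94.6
Current account = (-1095.7) + 37.5 + (-145.1) + 94.6 = -1108.7
(Excluded from the current account — financial account: purchases of foreign government bonds by domestic residents 132.8, foreign purchases of equities on the domestic stock exchange 137.1, increase in resident deposits held at foreign banks 88.1; capital account: acquisition of foreign patents and trademarks (non-produced assets) 21.2.)

-1108.7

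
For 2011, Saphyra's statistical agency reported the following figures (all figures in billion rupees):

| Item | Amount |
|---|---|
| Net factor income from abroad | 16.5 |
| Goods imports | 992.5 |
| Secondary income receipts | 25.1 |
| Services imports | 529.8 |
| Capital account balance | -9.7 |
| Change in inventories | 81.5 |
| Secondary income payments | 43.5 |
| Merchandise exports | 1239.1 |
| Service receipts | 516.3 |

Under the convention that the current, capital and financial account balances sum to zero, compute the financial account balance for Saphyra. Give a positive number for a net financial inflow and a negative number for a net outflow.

-221.5

Goods balance = 1239.1 - 992.5 = 246.6
Services balance = 516.3 - 529.8 = -13.5
Trade balance (goods + services) = 246.6 + (-13.5) = 233.1
Net primary income = 16.5
Net secondary income = 25.1 - 43.5 = -18.4
Current account = 233.1 + 16.5 + (-18.4) = 231.2
Financial account = -(231.2 + (-9.7)) = -221.5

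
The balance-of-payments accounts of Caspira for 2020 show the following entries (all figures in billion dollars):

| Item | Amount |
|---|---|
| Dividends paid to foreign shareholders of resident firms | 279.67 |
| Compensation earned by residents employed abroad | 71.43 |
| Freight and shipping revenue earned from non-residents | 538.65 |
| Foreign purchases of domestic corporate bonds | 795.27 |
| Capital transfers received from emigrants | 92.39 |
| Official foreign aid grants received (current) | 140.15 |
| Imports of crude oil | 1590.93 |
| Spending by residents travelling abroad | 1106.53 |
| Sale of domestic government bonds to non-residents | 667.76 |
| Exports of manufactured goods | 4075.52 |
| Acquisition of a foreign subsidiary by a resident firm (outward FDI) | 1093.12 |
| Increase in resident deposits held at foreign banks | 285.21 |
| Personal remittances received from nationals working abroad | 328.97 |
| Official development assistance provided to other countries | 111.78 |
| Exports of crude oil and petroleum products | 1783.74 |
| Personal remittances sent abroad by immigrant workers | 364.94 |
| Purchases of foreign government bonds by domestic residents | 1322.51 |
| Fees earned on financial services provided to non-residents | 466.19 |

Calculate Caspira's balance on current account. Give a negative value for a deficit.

Goods: 1783.74 - 1590.93 + 4075.52 = 4268.33
Services: 466.19 + 538.65 - 1106.53 = -101.69
Primary income: 71.43 - 279.67 = -208.24
Secondary income: 328.97 - 364.94 - 111.78 + 140.15 = -7.60
Current account = 4268.33 + (-101.69) + (-208.24) + (-7.60) = 3950.80
(Excluded from the current account — financial account: foreign purchases of domestic corporate bonds 795.27, sale of domestic government bonds to non-residents 667.76, acquisition of a foreign subsidiary by a resident firm (outward FDI) 1093.12, increase in resident deposits held at foreign banks 285.21, purchases of foreign government bonds by domestic residents 1322.51; capital account: capital transfers received from emigrants 92.39.)

3950.80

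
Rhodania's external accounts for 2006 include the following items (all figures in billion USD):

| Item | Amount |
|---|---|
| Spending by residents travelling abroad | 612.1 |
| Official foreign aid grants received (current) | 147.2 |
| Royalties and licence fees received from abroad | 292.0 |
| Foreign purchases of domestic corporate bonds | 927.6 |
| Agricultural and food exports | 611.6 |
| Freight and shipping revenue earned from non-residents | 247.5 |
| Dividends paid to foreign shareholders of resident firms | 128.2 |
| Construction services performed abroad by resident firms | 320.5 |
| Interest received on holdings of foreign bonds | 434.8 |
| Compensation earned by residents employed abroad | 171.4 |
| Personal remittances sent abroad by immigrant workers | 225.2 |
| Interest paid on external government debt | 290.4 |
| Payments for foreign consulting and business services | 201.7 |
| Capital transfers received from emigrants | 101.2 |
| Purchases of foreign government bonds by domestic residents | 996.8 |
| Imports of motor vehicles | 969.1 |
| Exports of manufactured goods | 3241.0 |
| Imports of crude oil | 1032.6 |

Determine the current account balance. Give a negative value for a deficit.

2006.7

Goods: -1032.6 + 611.6 + 3241.0 - 969.1 = 1850.9
Services: -201.7 + 320.5 + 292.0 - 612.1 + 247.5 = 46.2
Primary income: 171.4 + 434.8 - 290.4 - 128.2 = 187.6
Secondary income: 147.2 - 225.2 = -78.0
Current account = 1850.9 + 46.2 + 187.6 + (-78.0) = 2006.7
(Excluded from the current account — financial account: foreign purchases of domestic corporate bonds 927.6, purchases of foreign government bonds by domestic residents 996.8; capital account: capital transfers received from emigrants 101.2.)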